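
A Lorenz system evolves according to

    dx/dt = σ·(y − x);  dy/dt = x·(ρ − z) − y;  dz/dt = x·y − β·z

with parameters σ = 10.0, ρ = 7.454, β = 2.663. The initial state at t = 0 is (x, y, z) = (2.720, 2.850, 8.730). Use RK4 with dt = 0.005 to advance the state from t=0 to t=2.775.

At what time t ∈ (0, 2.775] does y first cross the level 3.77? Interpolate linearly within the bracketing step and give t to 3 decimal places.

t = 0.545

t=0.000: state=(2.720, 2.850, 8.730)
step 1 (dt=0.005): k1=(1.300, -6.321, -15.496), k2=(1.109, -6.204, -15.427), k3=(1.117, -6.204, -15.428), k4=(0.934, -6.087, -15.359); state += dt/6·(k1+2k2+2k3+k4)
t=0.005: state=(2.726, 2.819, 8.653)
t=0.010: state=(2.729, 2.789, 8.576)
t=0.015: state=(2.732, 2.760, 8.501)
continuing one RK4 step at a time; state shown every 20 steps (Δt=0.1):
t=0.100: state=(2.630, 2.441, 7.305)
t=0.200: state=(2.478, 2.393, 6.131)
t=0.300: state=(2.486, 2.589, 5.234)
t=0.400: state=(2.681, 2.967, 4.637)
t=0.500: state=(3.049, 3.496, 4.366)
t=0.540: state=(3.239, 3.740, 4.357)
next step: t=0.545: state=(3.264, 3.772, 4.360) — y has crossed 3.77
linear interpolation between t=0.540 (3.74022) and t=0.545 (3.77177) → t≈0.545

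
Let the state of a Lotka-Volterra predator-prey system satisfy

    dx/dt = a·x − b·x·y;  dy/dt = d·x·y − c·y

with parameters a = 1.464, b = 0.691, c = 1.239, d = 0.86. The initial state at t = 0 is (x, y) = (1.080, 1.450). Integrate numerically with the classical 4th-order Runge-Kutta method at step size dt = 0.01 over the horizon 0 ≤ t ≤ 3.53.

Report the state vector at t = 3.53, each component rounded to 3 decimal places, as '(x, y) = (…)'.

(x, y) = (0.900, 2.509)

t=0.000: state=(1.080, 1.450)
step 1 (dt=0.01): k1=(0.499, -0.450), k2=(0.502, -0.446), k3=(0.502, -0.446), k4=(0.505, -0.442); state += dt/6·(k1+2k2+2k3+k4)
t=0.010: state=(1.085, 1.446)
t=0.020: state=(1.090, 1.441)
t=0.030: state=(1.095, 1.437)
continuing one RK4 step at a time; state shown every 20 steps (Δt=0.2):
t=0.200: state=(1.191, 1.375)
t=0.400: state=(1.324, 1.332)
t=0.600: state=(1.478, 1.323)
t=0.800: state=(1.647, 1.351)
t=1.000: state=(1.824, 1.421)
t=1.200: state=(1.993, 1.540)
t=1.400: state=(2.134, 1.716)
t=1.600: state=(2.222, 1.950)
t=1.800: state=(2.231, 2.235)
t=2.000: state=(2.149, 2.545)
t=2.200: state=(1.985, 2.838)
t=2.400: state=(1.768, 3.060)
t=2.600: state=(1.538, 3.173)
t=2.800: state=(1.328, 3.167)
t=3.000: state=(1.156, 3.059)
t=3.200: state=(1.027, 2.879)
t=3.400: state=(0.939, 2.660)
t=3.530: state=(0.900, 2.509)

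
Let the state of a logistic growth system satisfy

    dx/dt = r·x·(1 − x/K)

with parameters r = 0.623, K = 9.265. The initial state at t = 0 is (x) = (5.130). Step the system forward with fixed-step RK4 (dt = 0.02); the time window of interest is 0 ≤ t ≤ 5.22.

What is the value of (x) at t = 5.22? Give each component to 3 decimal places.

(x) = (8.985)

t=0.000: state=(5.130)
step 1 (dt=0.02): k1=(1.426), k2=(1.425), k3=(1.425), k4=(1.424); state += dt/6·(k1+2k2+2k3+k4)
t=0.020: state=(5.159)
t=0.040: state=(5.187)
t=0.060: state=(5.215)
continuing one RK4 step at a time; state shown every 10 steps (Δt=0.2):
t=0.200: state=(5.413)
t=0.400: state=(5.690)
t=0.600: state=(5.960)
t=0.800: state=(6.219)
t=1.000: state=(6.469)
t=1.200: state=(6.706)
t=1.400: state=(6.930)
t=1.600: state=(7.141)
t=1.800: state=(7.338)
t=2.000: state=(7.521)
t=2.200: state=(7.691)
t=2.400: state=(7.847)
t=2.600: state=(7.990)
t=2.800: state=(8.121)
t=3.000: state=(8.240)
t=3.200: state=(8.348)
t=3.400: state=(8.446)
t=3.600: state=(8.535)
t=3.800: state=(8.614)
t=4.000: state=(8.686)
t=4.200: state=(8.750)
t=4.400: state=(8.807)
t=4.600: state=(8.858)
t=4.800: state=(8.904)
t=5.000: state=(8.945)
t=5.200: state=(8.981)
t=5.220: state=(8.985)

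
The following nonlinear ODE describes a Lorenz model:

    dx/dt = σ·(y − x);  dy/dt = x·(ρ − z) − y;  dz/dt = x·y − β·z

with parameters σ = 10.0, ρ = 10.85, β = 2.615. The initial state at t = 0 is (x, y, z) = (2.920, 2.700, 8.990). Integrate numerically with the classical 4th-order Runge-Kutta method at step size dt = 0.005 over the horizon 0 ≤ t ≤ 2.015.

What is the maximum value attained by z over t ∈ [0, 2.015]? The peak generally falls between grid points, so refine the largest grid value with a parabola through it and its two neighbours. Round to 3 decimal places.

max z = 12.136

t=0.000: state=(2.920, 2.700, 8.990)
step 1 (dt=0.005): k1=(-2.200, 2.731, -15.625), k2=(-2.077, 2.828, -15.518), k3=(-2.077, 2.828, -15.517), k4=(-1.955, 2.923, -15.409); state += dt/6·(k1+2k2+2k3+k4)
t=0.005: state=(2.910, 2.714, 8.912)
t=0.010: state=(2.900, 2.729, 8.836)
t=0.015: state=(2.892, 2.745, 8.761)
continuing one RK4 step at a time; state shown every 20 steps (Δt=0.1):
t=0.100: state=(2.929, 3.151, 7.660)
t=0.200: state=(3.340, 3.931, 6.867)
t=0.300: state=(4.095, 5.002, 6.751)
t=0.400: state=(5.107, 6.182, 7.487)
t=0.500: state=(6.119, 6.982, 9.083)
t=0.600: state=(6.656, 6.796, 10.961)
t=0.700: state=(6.360, 5.669, 12.059)
t=0.800: state=(5.453, 4.440, 11.894)
t=0.900: state=(4.521, 3.734, 10.912)
t=1.000: state=(3.945, 3.589, 9.734)
t=1.100: state=(3.798, 3.847, 8.741)
t=1.200: state=(4.016, 4.389, 8.136)
t=1.300: state=(4.511, 5.107, 8.047)
t=1.400: state=(5.155, 5.815, 8.537)
t=1.500: state=(5.746, 6.221, 9.498)
t=1.600: state=(6.025, 6.080, 10.544)
t=1.700: state=(5.850, 5.469, 11.158)
t=1.800: state=(5.346, 4.770, 11.105)
t=1.900: state=(4.796, 4.312, 10.553)
t=2.000: state=(4.428, 4.189, 9.828)
t=2.015: state=(4.396, 4.198, 9.722)
largest grid value and its neighbours: z(0.730)=12.13471, z(0.735)=12.13589, z(0.740)=12.13395
parabola through these three points peaks at t≈0.734 with z≈12.13591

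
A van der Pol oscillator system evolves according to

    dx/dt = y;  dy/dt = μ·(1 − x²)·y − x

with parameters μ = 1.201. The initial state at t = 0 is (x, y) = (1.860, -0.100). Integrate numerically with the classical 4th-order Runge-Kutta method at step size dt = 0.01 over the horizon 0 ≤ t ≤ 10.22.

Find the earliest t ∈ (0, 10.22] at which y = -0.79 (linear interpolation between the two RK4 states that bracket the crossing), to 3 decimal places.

t=0.000: state=(1.860, -0.100)
step 1 (dt=0.01): k1=(-0.100, -1.565), k2=(-0.108, -1.541), k3=(-0.108, -1.542), k4=(-0.115, -1.519); state += dt/6·(k1+2k2+2k3+k4)
t=0.010: state=(1.859, -0.115)
t=0.020: state=(1.858, -0.130)
t=0.030: state=(1.856, -0.145)
continuing one RK4 step at a time; state shown every 50 steps (Δt=0.5):
t=0.500: state=(1.681, -0.534)
t=1.000: state=(1.353, -0.782)
t=1.010: state=(1.345, -0.788)
next step: t=1.020: state=(1.337, -0.794) — y has crossed -0.79
linear interpolation between t=1.010 (-0.78770) and t=1.020 (-0.79352) → t≈1.014

t = 1.014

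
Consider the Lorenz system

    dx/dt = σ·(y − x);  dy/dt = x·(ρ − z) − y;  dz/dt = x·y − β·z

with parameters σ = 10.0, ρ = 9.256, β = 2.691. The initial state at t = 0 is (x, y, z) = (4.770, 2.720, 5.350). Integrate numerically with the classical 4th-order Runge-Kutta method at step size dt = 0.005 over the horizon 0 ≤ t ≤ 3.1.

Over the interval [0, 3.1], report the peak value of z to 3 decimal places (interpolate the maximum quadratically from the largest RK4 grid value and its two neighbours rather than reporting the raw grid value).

t=0.000: state=(4.770, 2.720, 5.350)
step 1 (dt=0.005): k1=(-20.500, 15.912, -1.422), k2=(-19.590, 15.688, -1.365), k3=(-19.618, 15.697, -1.361), k4=(-18.734, 15.482, -1.304); state += dt/6·(k1+2k2+2k3+k4)
t=0.005: state=(4.672, 2.798, 5.343)
t=0.010: state=(4.582, 2.875, 5.337)
t=0.015: state=(4.501, 2.949, 5.331)
continuing one RK4 step at a time; state shown every 40 steps (Δt=0.2):
t=0.200: state=(4.420, 5.125, 5.767)
t=0.400: state=(5.884, 6.358, 8.255)
t=0.600: state=(5.632, 4.974, 10.125)
t=0.800: state=(4.202, 3.644, 9.014)
t=1.000: state=(3.708, 3.757, 7.402)
t=1.200: state=(4.239, 4.670, 6.894)
t=1.400: state=(5.134, 5.501, 7.832)
t=1.600: state=(5.361, 5.196, 9.071)
t=1.800: state=(4.720, 4.354, 8.981)
t=2.000: state=(4.230, 4.141, 8.088)
t=2.200: state=(4.356, 4.545, 7.569)
t=2.400: state=(4.822, 5.048, 7.868)
t=2.600: state=(5.069, 5.063, 8.541)
t=2.800: state=(4.837, 4.653, 8.717)
t=3.000: state=(4.517, 4.415, 8.319)
t=3.100: state=(4.459, 4.445, 8.093)
largest grid value and its neighbours: z(0.605)=10.12742, z(0.610)=10.12791, z(0.615)=10.12621
parabola through these three points peaks at t≈0.609 with z≈10.12799

max z = 10.128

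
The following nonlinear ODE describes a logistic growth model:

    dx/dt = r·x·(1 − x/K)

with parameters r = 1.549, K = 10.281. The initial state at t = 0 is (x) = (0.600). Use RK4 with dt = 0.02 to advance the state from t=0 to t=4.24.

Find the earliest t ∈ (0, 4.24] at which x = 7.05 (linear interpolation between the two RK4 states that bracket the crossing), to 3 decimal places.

t = 2.299

t=0.000: state=(0.600)
step 1 (dt=0.02): k1=(0.875), k2=(0.887), k3=(0.887), k4=(0.899); state += dt/6·(k1+2k2+2k3+k4)
t=0.020: state=(0.618)
t=0.040: state=(0.636)
t=0.060: state=(0.655)
continuing one RK4 step at a time; state shown every 10 steps (Δt=0.2):
t=0.200: state=(0.801)
t=0.400: state=(1.062)
t=0.600: state=(1.395)
t=0.800: state=(1.812)
t=1.000: state=(2.322)
t=1.200: state=(2.925)
t=1.400: state=(3.614)
t=1.600: state=(4.369)
t=1.800: state=(5.159)
t=2.000: state=(5.949)
t=2.200: state=(6.701)
t=2.280: state=(6.984)
next step: t=2.300: state=(7.053) — x has crossed 7.05
linear interpolation between t=2.280 (6.98427) and t=2.300 (7.05326) → t≈2.299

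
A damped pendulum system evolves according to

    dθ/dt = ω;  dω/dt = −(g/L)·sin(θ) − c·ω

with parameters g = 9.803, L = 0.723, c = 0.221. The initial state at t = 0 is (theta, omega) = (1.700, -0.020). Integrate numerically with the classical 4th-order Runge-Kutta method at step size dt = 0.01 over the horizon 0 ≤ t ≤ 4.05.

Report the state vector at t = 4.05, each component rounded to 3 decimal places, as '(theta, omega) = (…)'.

t=0.000: state=(1.700, -0.020)
step 1 (dt=0.01): k1=(-0.020, -13.441), k2=(-0.087, -13.427), k3=(-0.087, -13.427), k4=(-0.154, -13.413); state += dt/6·(k1+2k2+2k3+k4)
t=0.010: state=(1.699, -0.154)
t=0.020: state=(1.697, -0.288)
t=0.030: state=(1.693, -0.422)
continuing one RK4 step at a time; state shown every 20 steps (Δt=0.2):
t=0.200: state=(1.430, -2.661)
t=0.400: state=(0.663, -4.829)
t=0.600: state=(-0.365, -4.995)
t=0.800: state=(-1.179, -2.910)
t=1.000: state=(-1.490, -0.190)
t=1.200: state=(-1.262, 2.434)
t=1.400: state=(-0.555, 4.426)
t=1.600: state=(0.374, 4.458)
t=1.800: state=(1.088, 2.461)
t=2.000: state=(1.320, -0.155)
t=2.200: state=(1.036, -2.629)
t=2.400: state=(0.327, -4.199)
t=2.600: state=(-0.506, -3.761)
t=2.800: state=(-1.066, -1.679)
t=3.000: state=(-1.152, 0.815)
t=3.200: state=(-0.760, 2.984)
t=3.400: state=(-0.042, 3.899)
t=3.600: state=(0.666, 2.884)
t=3.800: state=(1.035, 0.712)
t=4.000: state=(0.943, -1.588)
t=4.050: state=(0.851, -2.098)

(theta, omega) = (0.851, -2.098)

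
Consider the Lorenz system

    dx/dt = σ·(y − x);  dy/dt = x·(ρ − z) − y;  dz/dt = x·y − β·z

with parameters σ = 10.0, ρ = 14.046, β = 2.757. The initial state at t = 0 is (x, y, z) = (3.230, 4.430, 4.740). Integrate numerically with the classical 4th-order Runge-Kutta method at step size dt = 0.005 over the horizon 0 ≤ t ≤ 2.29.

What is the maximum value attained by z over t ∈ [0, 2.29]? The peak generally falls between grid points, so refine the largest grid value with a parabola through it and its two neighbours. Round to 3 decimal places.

max z = 19.139

t=0.000: state=(3.230, 4.430, 4.740)
step 1 (dt=0.005): k1=(12.000, 25.628, 1.241), k2=(12.341, 25.833, 1.574), k3=(12.337, 25.838, 1.577), k4=(12.675, 26.047, 1.918); state += dt/6·(k1+2k2+2k3+k4)
t=0.005: state=(3.292, 4.559, 4.748)
t=0.010: state=(3.357, 4.691, 4.759)
t=0.015: state=(3.425, 4.824, 4.774)
continuing one RK4 step at a time; state shown every 20 steps (Δt=0.1):
t=0.100: state=(5.053, 7.453, 5.756)
t=0.200: state=(7.817, 10.694, 9.645)
t=0.300: state=(9.878, 10.548, 16.122)
t=0.400: state=(8.645, 5.800, 19.133)
t=0.500: state=(5.417, 2.386, 16.879)
t=0.600: state=(3.148, 1.668, 13.491)
t=0.700: state=(2.308, 2.005, 10.649)
t=0.800: state=(2.386, 2.801, 8.561)
t=0.900: state=(3.105, 4.134, 7.321)
t=1.000: state=(4.473, 6.189, 7.270)
t=1.100: state=(6.484, 8.692, 9.151)
t=1.200: state=(8.467, 9.904, 13.296)
t=1.300: state=(8.757, 7.781, 17.075)
t=1.400: state=(6.879, 4.495, 17.134)
t=1.500: state=(4.703, 2.950, 14.781)
t=1.600: state=(3.517, 2.875, 12.206)
t=1.700: state=(3.323, 3.530, 10.191)
t=1.800: state=(3.866, 4.728, 9.017)
t=1.900: state=(5.018, 6.435, 9.018)
t=2.000: state=(6.589, 8.206, 10.629)
t=2.100: state=(7.917, 8.752, 13.636)
t=2.200: state=(7.954, 7.167, 16.047)
t=2.290: state=(6.777, 5.139, 16.125)
largest grid value and its neighbours: z(0.390)=19.12910, z(0.395)=19.13882, z(0.400)=19.13324
parabola through these three points peaks at t≈0.396 with z≈19.13896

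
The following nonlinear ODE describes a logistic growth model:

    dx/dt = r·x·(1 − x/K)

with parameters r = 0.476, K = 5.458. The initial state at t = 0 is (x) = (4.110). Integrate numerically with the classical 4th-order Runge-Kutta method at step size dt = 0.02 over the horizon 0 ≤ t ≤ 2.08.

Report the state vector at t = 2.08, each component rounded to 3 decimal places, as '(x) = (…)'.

(x) = (4.865)

t=0.000: state=(4.110)
step 1 (dt=0.02): k1=(0.483), k2=(0.482), k3=(0.482), k4=(0.481); state += dt/6·(k1+2k2+2k3+k4)
t=0.020: state=(4.120)
t=0.040: state=(4.129)
t=0.060: state=(4.139)
continuing one RK4 step at a time; state shown every 5 steps (Δt=0.1):
t=0.100: state=(4.158)
t=0.200: state=(4.204)
t=0.300: state=(4.250)
t=0.400: state=(4.294)
t=0.500: state=(4.337)
t=0.600: state=(4.379)
t=0.700: state=(4.419)
t=0.800: state=(4.459)
t=0.900: state=(4.497)
t=1.000: state=(4.534)
t=1.100: state=(4.570)
t=1.200: state=(4.605)
t=1.300: state=(4.639)
t=1.400: state=(4.671)
t=1.500: state=(4.703)
t=1.600: state=(4.733)
t=1.700: state=(4.763)
t=1.800: state=(4.791)
t=1.900: state=(4.818)
t=2.000: state=(4.845)
t=2.080: state=(4.865)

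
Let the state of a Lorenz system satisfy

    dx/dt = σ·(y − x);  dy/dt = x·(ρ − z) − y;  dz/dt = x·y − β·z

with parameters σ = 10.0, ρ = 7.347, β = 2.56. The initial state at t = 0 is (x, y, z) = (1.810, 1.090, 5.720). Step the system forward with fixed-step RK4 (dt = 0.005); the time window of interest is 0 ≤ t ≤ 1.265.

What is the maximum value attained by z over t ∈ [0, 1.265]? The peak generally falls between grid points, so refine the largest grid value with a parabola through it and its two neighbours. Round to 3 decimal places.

t=0.000: state=(1.810, 1.090, 5.720)
step 1 (dt=0.005): k1=(-7.200, 1.855, -12.670), k2=(-6.974, 1.878, -12.601), k3=(-6.979, 1.878, -12.600), k4=(-6.757, 1.901, -12.530); state += dt/6·(k1+2k2+2k3+k4)
t=0.005: state=(1.775, 1.099, 5.657)
t=0.010: state=(1.742, 1.109, 5.595)
t=0.015: state=(1.712, 1.119, 5.533)
continuing one RK4 step at a time; state shown every 10 steps (Δt=0.05):
t=0.050: state=(1.548, 1.193, 5.122)
t=0.100: state=(1.434, 1.315, 4.593)
t=0.150: state=(1.417, 1.458, 4.134)
t=0.200: state=(1.468, 1.626, 3.741)
t=0.250: state=(1.572, 1.826, 3.415)
t=0.300: state=(1.721, 2.064, 3.154)
t=0.350: state=(1.914, 2.343, 2.963)
t=0.400: state=(2.151, 2.669, 2.847)
t=0.450: state=(2.433, 3.044, 2.812)
t=0.500: state=(2.762, 3.467, 2.872)
t=0.550: state=(3.137, 3.930, 3.040)
t=0.600: state=(3.553, 4.418, 3.332)
t=0.650: state=(3.998, 4.904, 3.760)
t=0.700: state=(4.451, 5.346, 4.328)
t=0.750: state=(4.881, 5.694, 5.023)
t=0.800: state=(5.249, 5.894, 5.804)
t=0.850: state=(5.512, 5.905, 6.605)
t=0.900: state=(5.633, 5.716, 7.338)
t=0.950: state=(5.593, 5.355, 7.920)
t=1.000: state=(5.401, 4.884, 8.292)
t=1.050: state=(5.091, 4.381, 8.437)
t=1.100: state=(4.709, 3.910, 8.375)
t=1.150: state=(4.308, 3.515, 8.152)
t=1.200: state=(3.929, 3.214, 7.820)
t=1.250: state=(3.600, 3.006, 7.427)
t=1.265: state=(3.514, 2.960, 7.303)
largest grid value and its neighbours: z(1.055)=8.43938, z(1.060)=8.43981, z(1.065)=8.43823
parabola through these three points peaks at t≈1.059 with z≈8.43989

max z = 8.440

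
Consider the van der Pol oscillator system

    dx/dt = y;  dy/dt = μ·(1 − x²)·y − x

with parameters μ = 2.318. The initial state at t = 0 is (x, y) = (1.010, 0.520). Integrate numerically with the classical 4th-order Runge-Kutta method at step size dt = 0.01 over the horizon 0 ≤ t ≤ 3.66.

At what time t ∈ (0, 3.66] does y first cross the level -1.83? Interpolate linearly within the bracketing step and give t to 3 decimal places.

t=0.000: state=(1.010, 0.520)
step 1 (dt=0.01): k1=(0.520, -1.034), k2=(0.515, -1.043), k3=(0.515, -1.043), k4=(0.510, -1.051); state += dt/6·(k1+2k2+2k3+k4)
t=0.010: state=(1.015, 0.510)
t=0.020: state=(1.020, 0.499)
t=0.030: state=(1.025, 0.488)
continuing one RK4 step at a time; state shown every 20 steps (Δt=0.2):
t=0.200: state=(1.092, 0.289)
t=0.400: state=(1.125, 0.049)
t=0.600: state=(1.113, -0.168)
t=0.800: state=(1.059, -0.364)
t=1.000: state=(0.967, -0.561)
t=1.200: state=(0.832, -0.801)
t=1.400: state=(0.639, -1.153)
t=1.600: state=(0.355, -1.747)
t=1.620: state=(0.319, -1.827)
next step: t=1.630: state=(0.301, -1.868) — y has crossed -1.83
linear interpolation between t=1.620 (-1.82666) and t=1.630 (-1.86846) → t≈1.621

t = 1.621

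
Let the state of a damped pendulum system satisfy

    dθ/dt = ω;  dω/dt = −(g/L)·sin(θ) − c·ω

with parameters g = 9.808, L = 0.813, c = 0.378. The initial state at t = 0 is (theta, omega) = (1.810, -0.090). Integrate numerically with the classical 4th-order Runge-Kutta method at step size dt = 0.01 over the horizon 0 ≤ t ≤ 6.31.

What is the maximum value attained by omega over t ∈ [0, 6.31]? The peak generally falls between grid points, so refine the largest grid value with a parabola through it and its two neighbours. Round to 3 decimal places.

t=0.000: state=(1.810, -0.090)
step 1 (dt=0.01): k1=(-0.090, -11.686), k2=(-0.148, -11.666), k3=(-0.148, -11.667), k4=(-0.207, -11.647); state += dt/6·(k1+2k2+2k3+k4)
t=0.010: state=(1.809, -0.207)
t=0.020: state=(1.806, -0.323)
t=0.030: state=(1.802, -0.439)
continuing one RK4 step at a time; state shown every 25 steps (Δt=0.25):
t=0.250: state=(1.430, -2.925)
t=0.500: state=(0.410, -4.907)
t=0.750: state=(-0.761, -3.907)
t=1.000: state=(-1.384, -0.984)
t=1.250: state=(-1.258, 1.928)
t=1.500: state=(-0.487, 3.969)
t=1.750: state=(0.511, 3.529)
t=2.000: state=(1.104, 1.053)
t=2.250: state=(1.024, -1.630)
t=2.500: state=(0.366, -3.359)
t=2.750: state=(-0.464, -2.871)
t=3.000: state=(-0.925, -0.680)
t=3.250: state=(-0.794, 1.647)
t=3.500: state=(-0.191, 2.893)
t=3.750: state=(0.481, 2.165)
t=4.000: state=(0.785, 0.173)
t=4.250: state=(0.576, -1.734)
t=4.500: state=(0.019, -2.439)
t=4.750: state=(-0.499, -1.475)
t=5.000: state=(-0.649, 0.313)
t=5.250: state=(-0.372, 1.756)
t=5.500: state=(0.123, 1.953)
t=5.750: state=(0.492, 0.839)
t=6.000: state=(0.507, -0.696)
t=6.250: state=(0.192, -1.663)
t=6.310: state=(0.090, -1.726)
largest grid value and its neighbours: omega(1.580)=4.15172, omega(1.590)=4.15278, omega(1.600)=4.14886
parabola through these three points peaks at t≈1.587 with omega≈4.15298

max omega = 4.153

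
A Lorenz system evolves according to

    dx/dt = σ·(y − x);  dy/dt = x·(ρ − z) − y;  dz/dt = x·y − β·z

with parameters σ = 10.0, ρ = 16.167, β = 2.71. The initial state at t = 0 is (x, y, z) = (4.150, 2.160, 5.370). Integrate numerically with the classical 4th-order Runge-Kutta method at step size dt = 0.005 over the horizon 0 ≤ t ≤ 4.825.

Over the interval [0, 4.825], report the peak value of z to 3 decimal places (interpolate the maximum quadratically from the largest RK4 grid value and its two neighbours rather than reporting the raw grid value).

max z = 22.620

t=0.000: state=(4.150, 2.160, 5.370)
step 1 (dt=0.005): k1=(-19.900, 42.648, -5.589), k2=(-18.336, 42.061, -5.221), k3=(-18.390, 42.101, -5.221), k4=(-16.875, 41.550, -4.862); state += dt/6·(k1+2k2+2k3+k4)
t=0.005: state=(4.058, 2.370, 5.344)
t=0.010: state=(3.981, 2.576, 5.321)
t=0.015: state=(3.917, 2.777, 5.302)
continuing one RK4 step at a time; state shown every 40 steps (Δt=0.2):
t=0.200: state=(6.973, 10.390, 8.340)
t=0.400: state=(10.478, 7.981, 22.352)
t=0.600: state=(3.226, 0.936, 16.378)
t=0.800: state=(1.669, 1.878, 9.909)
t=1.000: state=(3.392, 5.022, 7.046)
t=1.200: state=(8.550, 11.546, 12.433)
t=1.400: state=(8.471, 5.054, 21.356)
t=1.600: state=(2.978, 1.785, 14.492)
t=1.800: state=(2.816, 3.592, 9.455)
t=2.000: state=(6.016, 8.450, 9.638)
t=2.200: state=(9.709, 9.373, 19.080)
t=2.400: state=(5.151, 2.813, 17.534)
t=2.600: state=(3.196, 3.365, 11.771)
t=2.800: state=(5.168, 6.927, 10.075)
t=3.000: state=(8.901, 9.879, 16.357)
t=3.200: state=(6.612, 4.324, 18.536)
t=3.400: state=(3.877, 3.602, 13.370)
t=3.600: state=(5.034, 6.353, 11.030)
t=3.800: state=(8.155, 9.303, 15.204)
t=4.000: state=(7.171, 5.402, 18.357)
t=4.200: state=(4.514, 4.024, 14.294)
t=4.400: state=(5.167, 6.187, 11.912)
t=4.600: state=(7.685, 8.693, 14.878)
t=4.800: state=(7.257, 5.958, 17.835)
t=4.825: state=(6.920, 5.533, 17.650)
largest grid value and its neighbours: z(0.420)=22.61373, z(0.425)=22.61940, z(0.430)=22.60295
parabola through these three points peaks at t≈0.424 with z≈22.62005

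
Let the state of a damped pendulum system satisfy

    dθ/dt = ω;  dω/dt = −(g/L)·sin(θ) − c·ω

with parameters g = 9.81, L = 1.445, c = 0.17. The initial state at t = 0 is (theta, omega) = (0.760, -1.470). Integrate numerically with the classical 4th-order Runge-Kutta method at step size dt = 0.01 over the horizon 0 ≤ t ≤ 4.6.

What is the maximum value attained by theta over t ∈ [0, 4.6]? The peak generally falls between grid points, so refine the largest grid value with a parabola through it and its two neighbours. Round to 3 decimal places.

t=0.000: state=(0.760, -1.470)
step 1 (dt=0.01): k1=(-1.470, -4.427), k2=(-1.492, -4.387), k3=(-1.492, -4.387), k4=(-1.514, -4.346); state += dt/6·(k1+2k2+2k3+k4)
t=0.010: state=(0.745, -1.514)
t=0.020: state=(0.730, -1.557)
t=0.030: state=(0.714, -1.599)
continuing one RK4 step at a time; state shown every 20 steps (Δt=0.2):
t=0.200: state=(0.390, -2.154)
t=0.400: state=(-0.065, -2.298)
t=0.600: state=(-0.489, -1.847)
t=0.800: state=(-0.777, -0.983)
t=1.000: state=(-0.871, 0.045)
t=1.200: state=(-0.761, 1.030)
t=1.400: state=(-0.475, 1.779)
t=1.600: state=(-0.079, 2.088)
t=1.800: state=(0.323, 1.850)
t=2.000: state=(0.630, 1.163)
t=2.200: state=(0.773, 0.247)
t=2.400: state=(0.728, -0.687)
t=2.600: state=(0.510, -1.450)
t=2.800: state=(0.172, -1.853)
t=3.000: state=(-0.199, -1.771)
t=3.200: state=(-0.506, -1.240)
t=3.400: state=(-0.677, -0.440)
t=3.600: state=(-0.678, 0.426)
t=3.800: state=(-0.514, 1.173)
t=4.000: state=(-0.228, 1.625)
t=4.200: state=(0.107, 1.651)
t=4.400: state=(0.403, 1.250)
t=4.600: state=(0.588, 0.560)
largest grid value and its neighbours: theta(2.240)=0.77939, theta(2.250)=0.77971, theta(2.260)=0.77954
parabola through these three points peaks at t≈2.252 with theta≈0.77971

max theta = 0.780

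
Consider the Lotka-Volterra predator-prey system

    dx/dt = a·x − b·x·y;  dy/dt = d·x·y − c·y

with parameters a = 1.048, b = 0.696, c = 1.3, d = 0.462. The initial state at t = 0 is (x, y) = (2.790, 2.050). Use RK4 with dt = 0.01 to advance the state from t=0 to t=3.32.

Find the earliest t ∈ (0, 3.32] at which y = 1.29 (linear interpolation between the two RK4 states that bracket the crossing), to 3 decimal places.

t=0.000: state=(2.790, 2.050)
step 1 (dt=0.01): k1=(-1.057, -0.023), k2=(-1.055, -0.028), k3=(-1.055, -0.028), k4=(-1.052, -0.033); state += dt/6·(k1+2k2+2k3+k4)
t=0.010: state=(2.779, 2.050)
t=0.020: state=(2.769, 2.049)
t=0.030: state=(2.759, 2.049)
continuing one RK4 step at a time; state shown every 20 steps (Δt=0.2):
t=0.200: state=(2.590, 2.026)
t=0.400: state=(2.417, 1.969)
t=0.600: state=(2.279, 1.885)
t=0.800: state=(2.177, 1.785)
t=1.000: state=(2.109, 1.678)
t=1.200: state=(2.075, 1.569)
t=1.400: state=(2.072, 1.465)
t=1.600: state=(2.098, 1.369)
t=1.780: state=(2.145, 1.292)
next step: t=1.790: state=(2.148, 1.288) — y has crossed 1.29
linear interpolation between t=1.780 (1.29243) and t=1.790 (1.28845) → t≈1.786

t = 1.786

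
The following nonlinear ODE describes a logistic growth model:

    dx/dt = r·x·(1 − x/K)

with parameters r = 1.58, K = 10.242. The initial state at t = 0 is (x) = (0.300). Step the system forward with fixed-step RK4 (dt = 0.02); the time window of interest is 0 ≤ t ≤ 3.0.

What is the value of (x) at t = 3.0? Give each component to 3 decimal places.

(x) = (7.942)

t=0.000: state=(0.300)
step 1 (dt=0.02): k1=(0.460), k2=(0.467), k3=(0.467), k4=(0.474); state += dt/6·(k1+2k2+2k3+k4)
t=0.020: state=(0.309)
t=0.040: state=(0.319)
t=0.060: state=(0.329)
continuing one RK4 step at a time; state shown every 5 steps (Δt=0.1):
t=0.100: state=(0.350)
t=0.200: state=(0.407)
t=0.300: state=(0.474)
t=0.400: state=(0.550)
t=0.500: state=(0.639)
t=0.600: state=(0.740)
t=0.700: state=(0.856)
t=0.800: state=(0.988)
t=0.900: state=(1.139)
t=1.000: state=(1.309)
t=1.100: state=(1.500)
t=1.200: state=(1.714)
t=1.300: state=(1.951)
t=1.400: state=(2.213)
t=1.500: state=(2.499)
t=1.600: state=(2.810)
t=1.700: state=(3.143)
t=1.800: state=(3.497)
t=1.900: state=(3.870)
t=2.000: state=(4.257)
t=2.100: state=(4.654)
t=2.200: state=(5.058)
t=2.300: state=(5.462)
t=2.400: state=(5.862)
t=2.500: state=(6.252)
t=2.600: state=(6.630)
t=2.700: state=(6.990)
t=2.800: state=(7.330)
t=2.900: state=(7.648)
t=3.000: state=(7.942)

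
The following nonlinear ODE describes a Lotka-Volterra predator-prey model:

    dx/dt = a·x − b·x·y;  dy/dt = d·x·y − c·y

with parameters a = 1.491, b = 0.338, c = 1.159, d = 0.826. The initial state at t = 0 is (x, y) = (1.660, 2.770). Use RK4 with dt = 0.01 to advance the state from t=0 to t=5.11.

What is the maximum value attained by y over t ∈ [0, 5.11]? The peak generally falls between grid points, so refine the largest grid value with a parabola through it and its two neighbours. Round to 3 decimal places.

max y = 6.751

t=0.000: state=(1.660, 2.770)
step 1 (dt=0.01): k1=(0.921, 0.588), k2=(0.922, 0.599), k3=(0.922, 0.599), k4=(0.923, 0.610); state += dt/6·(k1+2k2+2k3+k4)
t=0.010: state=(1.669, 2.776)
t=0.020: state=(1.678, 2.782)
t=0.030: state=(1.688, 2.789)
continuing one RK4 step at a time; state shown every 20 steps (Δt=0.2):
t=0.200: state=(1.845, 2.935)
t=0.400: state=(2.022, 3.204)
t=0.600: state=(2.167, 3.594)
t=0.800: state=(2.252, 4.110)
t=1.000: state=(2.251, 4.735)
t=1.200: state=(2.153, 5.410)
t=1.400: state=(1.969, 6.037)
t=1.600: state=(1.734, 6.504)
t=1.800: state=(1.492, 6.732)
t=2.000: state=(1.275, 6.706)
t=2.200: state=(1.099, 6.467)
t=2.400: state=(0.968, 6.081)
t=2.600: state=(0.879, 5.615)
t=2.800: state=(0.824, 5.123)
t=3.000: state=(0.798, 4.644)
t=3.200: state=(0.797, 4.200)
t=3.400: state=(0.820, 3.806)
t=3.600: state=(0.864, 3.468)
t=3.800: state=(0.930, 3.189)
t=4.000: state=(1.018, 2.970)
t=4.200: state=(1.129, 2.812)
t=4.400: state=(1.262, 2.716)
t=4.600: state=(1.417, 2.687)
t=4.800: state=(1.591, 2.732)
t=5.000: state=(1.775, 2.861)
t=5.110: state=(1.877, 2.973)
largest grid value and its neighbours: y(1.870)=6.75083, y(1.880)=6.75100, y(1.890)=6.75055
parabola through these three points peaks at t≈1.878 with y≈6.75102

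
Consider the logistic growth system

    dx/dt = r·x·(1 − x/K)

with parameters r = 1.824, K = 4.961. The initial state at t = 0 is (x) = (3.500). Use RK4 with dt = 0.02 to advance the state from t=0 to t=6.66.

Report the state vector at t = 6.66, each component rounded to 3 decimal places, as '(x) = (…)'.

(x) = (4.961)

t=0.000: state=(3.500)
step 1 (dt=0.02): k1=(1.880), k2=(1.866), k3=(1.866), k4=(1.852); state += dt/6·(k1+2k2+2k3+k4)
t=0.020: state=(3.537)
t=0.040: state=(3.574)
t=0.060: state=(3.610)
continuing one RK4 step at a time; state shown every 25 steps (Δt=0.5):
t=0.500: state=(4.249)
t=1.000: state=(4.648)
t=1.500: state=(4.830)
t=2.000: state=(4.908)
t=2.500: state=(4.939)
t=3.000: state=(4.952)
t=3.500: state=(4.958)
t=4.000: state=(4.960)
t=4.500: state=(4.960)
t=5.000: state=(4.961)
t=5.500: state=(4.961)
t=6.000: state=(4.961)
t=6.500: state=(4.961)
t=6.660: state=(4.961)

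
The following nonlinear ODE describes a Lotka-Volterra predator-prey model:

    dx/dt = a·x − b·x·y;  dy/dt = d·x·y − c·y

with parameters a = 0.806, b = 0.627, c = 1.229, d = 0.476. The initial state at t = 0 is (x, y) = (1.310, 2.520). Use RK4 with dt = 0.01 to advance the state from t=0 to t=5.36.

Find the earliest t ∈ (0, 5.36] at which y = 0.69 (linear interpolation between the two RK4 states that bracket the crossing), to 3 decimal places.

t = 1.750

t=0.000: state=(1.310, 2.520)
step 1 (dt=0.01): k1=(-1.014, -1.526), k2=(-1.004, -1.527), k3=(-1.004, -1.527), k4=(-0.994, -1.528); state += dt/6·(k1+2k2+2k3+k4)
t=0.010: state=(1.300, 2.505)
t=0.020: state=(1.290, 2.489)
t=0.030: state=(1.280, 2.474)
continuing one RK4 step at a time; state shown every 20 steps (Δt=0.2):
t=0.200: state=(1.144, 2.214)
t=0.400: state=(1.037, 1.920)
t=0.600: state=(0.975, 1.652)
t=0.800: state=(0.945, 1.415)
t=1.000: state=(0.942, 1.211)
t=1.200: state=(0.962, 1.036)
t=1.400: state=(1.002, 0.890)
t=1.600: state=(1.061, 0.768)
t=1.740: state=(1.114, 0.695)
next step: t=1.750: state=(1.118, 0.690) — y has crossed 0.69
linear interpolation between t=1.740 (0.69482) and t=1.750 (0.68999) → t≈1.750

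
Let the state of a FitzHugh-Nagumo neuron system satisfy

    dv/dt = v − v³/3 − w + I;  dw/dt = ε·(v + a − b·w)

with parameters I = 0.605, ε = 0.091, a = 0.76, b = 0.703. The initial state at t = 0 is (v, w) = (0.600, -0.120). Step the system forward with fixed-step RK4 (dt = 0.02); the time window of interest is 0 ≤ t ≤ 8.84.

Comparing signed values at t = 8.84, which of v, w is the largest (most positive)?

largest component: w

t=0.000: state=(0.600, -0.120)
step 1 (dt=0.02): k1=(1.253, 0.131), k2=(1.260, 0.132), k3=(1.260, 0.132), k4=(1.266, 0.134); state += dt/6·(k1+2k2+2k3+k4)
t=0.020: state=(0.625, -0.117)
t=0.040: state=(0.651, -0.115)
t=0.060: state=(0.676, -0.112)
continuing one RK4 step at a time; state shown every 25 steps (Δt=0.5):
t=0.500: state=(1.258, -0.041)
t=1.000: state=(1.718, 0.063)
t=1.500: state=(1.872, 0.176)
t=2.000: state=(1.885, 0.289)
t=2.500: state=(1.857, 0.398)
t=3.000: state=(1.818, 0.502)
t=3.500: state=(1.776, 0.600)
t=4.000: state=(1.732, 0.694)
t=4.500: state=(1.687, 0.783)
t=5.000: state=(1.641, 0.867)
t=5.500: state=(1.594, 0.946)
t=6.000: state=(1.545, 1.020)
t=6.500: state=(1.494, 1.090)
t=7.000: state=(1.442, 1.156)
t=7.500: state=(1.386, 1.217)
t=8.000: state=(1.328, 1.273)
t=8.500: state=(1.265, 1.325)
t=8.840: state=(1.220, 1.358)
compare at T: v=1.220, w=1.358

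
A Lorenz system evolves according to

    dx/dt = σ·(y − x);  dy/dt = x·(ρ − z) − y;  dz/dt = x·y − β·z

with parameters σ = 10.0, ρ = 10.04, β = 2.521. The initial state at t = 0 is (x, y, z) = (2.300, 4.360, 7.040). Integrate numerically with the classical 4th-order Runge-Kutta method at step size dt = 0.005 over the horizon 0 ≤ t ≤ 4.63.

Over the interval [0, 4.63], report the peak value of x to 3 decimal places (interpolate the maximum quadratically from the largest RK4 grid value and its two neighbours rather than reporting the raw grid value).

max x = 6.017

t=0.000: state=(2.300, 4.360, 7.040)
step 1 (dt=0.005): k1=(20.600, 2.540, -7.720), k2=(20.149, 2.734, -7.432), k3=(20.165, 2.728, -7.437), k4=(19.728, 2.918, -7.154); state += dt/6·(k1+2k2+2k3+k4)
t=0.005: state=(2.401, 4.374, 7.003)
t=0.010: state=(2.497, 4.389, 6.968)
t=0.015: state=(2.590, 4.406, 6.937)
continuing one RK4 step at a time; state shown every 40 steps (Δt=0.2):
t=0.200: state=(4.782, 5.695, 7.286)
t=0.400: state=(6.001, 6.141, 9.791)
t=0.600: state=(5.234, 4.515, 10.715)
t=0.800: state=(4.022, 3.660, 9.266)
t=1.000: state=(3.885, 4.082, 7.903)
t=1.200: state=(4.621, 5.095, 7.857)
t=1.400: state=(5.408, 5.615, 9.131)
t=1.600: state=(5.246, 4.919, 10.030)
t=1.800: state=(4.510, 4.205, 9.468)
t=2.000: state=(4.239, 4.278, 8.547)
t=2.200: state=(4.583, 4.847, 8.315)
t=2.400: state=(5.075, 5.245, 8.929)
t=2.600: state=(5.112, 4.982, 9.558)
t=2.800: state=(4.721, 4.518, 9.412)
t=3.000: state=(4.475, 4.451, 8.864)
t=3.200: state=(4.610, 4.748, 8.618)
t=3.400: state=(4.902, 5.022, 8.891)
t=3.600: state=(4.988, 4.947, 9.288)
t=3.800: state=(4.797, 4.677, 9.303)
t=4.000: state=(4.618, 4.578, 9.006)
t=4.200: state=(4.653, 4.719, 8.807)
t=4.400: state=(4.817, 4.896, 8.911)
t=4.600: state=(4.900, 4.896, 9.146)
t=4.630: state=(4.896, 4.878, 9.171)
largest grid value and its neighbours: x(0.420)=6.01660, x(0.425)=6.01675, x(0.430)=6.01537
parabola through these three points peaks at t≈0.423 with x≈6.01687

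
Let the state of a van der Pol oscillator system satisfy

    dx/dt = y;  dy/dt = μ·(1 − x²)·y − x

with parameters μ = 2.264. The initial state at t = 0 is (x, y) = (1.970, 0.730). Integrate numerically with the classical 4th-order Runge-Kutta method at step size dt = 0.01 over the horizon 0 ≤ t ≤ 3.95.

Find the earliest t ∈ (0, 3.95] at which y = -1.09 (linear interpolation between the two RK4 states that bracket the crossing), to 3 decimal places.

t = 2.851

t=0.000: state=(1.970, 0.730)
step 1 (dt=0.01): k1=(0.730, -6.731), k2=(0.696, -6.538), k3=(0.697, -6.543), k4=(0.665, -6.353); state += dt/6·(k1+2k2+2k3+k4)
t=0.010: state=(1.977, 0.665)
t=0.020: state=(1.983, 0.603)
t=0.030: state=(1.989, 0.545)
continuing one RK4 step at a time; state shown every 20 steps (Δt=0.2):
t=0.200: state=(2.023, -0.033)
t=0.400: state=(1.993, -0.227)
t=0.600: state=(1.941, -0.283)
t=0.800: state=(1.882, -0.309)
t=1.000: state=(1.818, -0.329)
t=1.200: state=(1.750, -0.350)
t=1.400: state=(1.678, -0.375)
t=1.600: state=(1.600, -0.406)
t=1.800: state=(1.515, -0.444)
t=2.000: state=(1.421, -0.493)
t=2.200: state=(1.317, -0.559)
t=2.400: state=(1.196, -0.652)
t=2.600: state=(1.053, -0.791)
t=2.800: state=(0.874, -1.013)
t=2.850: state=(0.822, -1.089)
next step: t=2.860: state=(0.811, -1.105) — y has crossed -1.09
linear interpolation between t=2.850 (-1.08864) and t=2.860 (-1.10509) → t≈2.851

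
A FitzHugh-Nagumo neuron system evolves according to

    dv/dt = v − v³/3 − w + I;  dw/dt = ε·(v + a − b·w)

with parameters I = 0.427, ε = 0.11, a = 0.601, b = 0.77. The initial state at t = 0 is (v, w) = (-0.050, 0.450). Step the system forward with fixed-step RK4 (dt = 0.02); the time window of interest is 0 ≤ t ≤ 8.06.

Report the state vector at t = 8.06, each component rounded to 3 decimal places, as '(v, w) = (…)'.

(v, w) = (-1.385, -0.150)

t=0.000: state=(-0.050, 0.450)
step 1 (dt=0.02): k1=(-0.073, 0.022), k2=(-0.074, 0.022), k3=(-0.074, 0.022), k4=(-0.075, 0.022); state += dt/6·(k1+2k2+2k3+k4)
t=0.020: state=(-0.051, 0.450)
t=0.040: state=(-0.053, 0.451)
t=0.060: state=(-0.055, 0.451)
continuing one RK4 step at a time; state shown every 25 steps (Δt=0.5):
t=0.500: state=(-0.100, 0.460)
t=1.000: state=(-0.188, 0.466)
t=1.500: state=(-0.332, 0.465)
t=2.000: state=(-0.551, 0.454)
t=2.500: state=(-0.848, 0.431)
t=3.000: state=(-1.170, 0.391)
t=3.500: state=(-1.418, 0.336)
t=4.000: state=(-1.548, 0.275)
t=4.500: state=(-1.592, 0.211)
t=5.000: state=(-1.590, 0.148)
t=5.500: state=(-1.568, 0.090)
t=6.000: state=(-1.538, 0.035)
t=6.500: state=(-1.503, -0.016)
t=7.000: state=(-1.466, -0.063)
t=7.500: state=(-1.428, -0.106)
t=8.000: state=(-1.390, -0.145)
t=8.060: state=(-1.385, -0.150)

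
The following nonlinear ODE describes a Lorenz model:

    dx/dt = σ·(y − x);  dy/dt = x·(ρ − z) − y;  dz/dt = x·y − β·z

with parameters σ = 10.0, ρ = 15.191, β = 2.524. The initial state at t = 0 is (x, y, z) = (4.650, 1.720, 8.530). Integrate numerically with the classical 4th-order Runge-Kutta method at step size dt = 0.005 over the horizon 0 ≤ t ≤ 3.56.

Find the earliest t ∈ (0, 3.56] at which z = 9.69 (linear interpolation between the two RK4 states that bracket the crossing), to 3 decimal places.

t=0.000: state=(4.650, 1.720, 8.530)
step 1 (dt=0.005): k1=(-29.300, 29.254, -13.532), k2=(-27.836, 28.847, -13.238), k3=(-27.883, 28.870, -13.238), k4=(-26.462, 28.479, -12.953); state += dt/6·(k1+2k2+2k3+k4)
t=0.005: state=(4.511, 1.864, 8.464)
t=0.010: state=(4.385, 2.005, 8.400)
t=0.015: state=(4.272, 2.142, 8.340)
continuing one RK4 step at a time; state shown every 40 steps (Δt=0.2):
t=0.200: state=(4.984, 6.840, 8.079)
t=0.270: state=(6.485, 8.842, 9.682)
next step: t=0.275: state=(6.603, 8.975, 9.851) — z has crossed 9.69
linear interpolation between t=0.270 (9.68247) and t=0.275 (9.85073) → t≈0.270

t = 0.270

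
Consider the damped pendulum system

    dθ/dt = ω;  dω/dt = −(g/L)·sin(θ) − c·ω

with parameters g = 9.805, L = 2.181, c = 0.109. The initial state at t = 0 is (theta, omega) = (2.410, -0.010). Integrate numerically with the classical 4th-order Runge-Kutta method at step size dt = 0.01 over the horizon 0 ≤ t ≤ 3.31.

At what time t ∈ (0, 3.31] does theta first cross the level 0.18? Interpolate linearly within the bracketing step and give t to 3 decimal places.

t = 1.134

t=0.000: state=(2.410, -0.010)
step 1 (dt=0.01): k1=(-0.010, -3.002), k2=(-0.025, -3.001), k3=(-0.025, -3.001), k4=(-0.040, -3.000); state += dt/6·(k1+2k2+2k3+k4)
t=0.010: state=(2.410, -0.040)
t=0.020: state=(2.409, -0.070)
t=0.030: state=(2.408, -0.100)
continuing one RK4 step at a time; state shown every 20 steps (Δt=0.2):
t=0.200: state=(2.348, -0.618)
t=0.400: state=(2.159, -1.287)
t=0.600: state=(1.825, -2.063)
t=0.800: state=(1.329, -2.899)
t=1.000: state=(0.676, -3.577)
t=1.130: state=(0.196, -3.770)
next step: t=1.140: state=(0.158, -3.774) — theta has crossed 0.18
linear interpolation between t=1.130 (0.19569) and t=1.140 (0.15796) → t≈1.134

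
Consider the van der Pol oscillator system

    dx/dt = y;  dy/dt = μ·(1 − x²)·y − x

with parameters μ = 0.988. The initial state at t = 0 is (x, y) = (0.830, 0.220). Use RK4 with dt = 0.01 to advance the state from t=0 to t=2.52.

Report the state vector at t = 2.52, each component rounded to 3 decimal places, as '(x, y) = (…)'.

t=0.000: state=(0.830, 0.220)
step 1 (dt=0.01): k1=(0.220, -0.762), k2=(0.216, -0.765), k3=(0.216, -0.765), k4=(0.212, -0.768); state += dt/6·(k1+2k2+2k3+k4)
t=0.010: state=(0.832, 0.212)
t=0.020: state=(0.834, 0.205)
t=0.030: state=(0.836, 0.197)
continuing one RK4 step at a time; state shown every 10 steps (Δt=0.1):
t=0.100: state=(0.848, 0.141)
t=0.200: state=(0.858, 0.059)
t=0.300: state=(0.860, -0.027)
t=0.400: state=(0.853, -0.114)
t=0.500: state=(0.837, -0.204)
t=0.600: state=(0.812, -0.294)
t=0.700: state=(0.778, -0.386)
t=0.800: state=(0.735, -0.480)
t=0.900: state=(0.682, -0.577)
t=1.000: state=(0.619, -0.678)
t=1.100: state=(0.546, -0.783)
t=1.200: state=(0.462, -0.896)
t=1.300: state=(0.367, -1.015)
t=1.400: state=(0.259, -1.143)
t=1.500: state=(0.138, -1.277)
t=1.600: state=(0.003, -1.417)
t=1.700: state=(-0.145, -1.556)
t=1.800: state=(-0.307, -1.685)
t=1.900: state=(-0.482, -1.790)
t=2.000: state=(-0.664, -1.854)
t=2.100: state=(-0.850, -1.856)
t=2.200: state=(-1.033, -1.782)
t=2.300: state=(-1.204, -1.627)
t=2.400: state=(-1.356, -1.403)
t=2.500: state=(-1.483, -1.133)
t=2.520: state=(-1.505, -1.076)

(x, y) = (-1.505, -1.076)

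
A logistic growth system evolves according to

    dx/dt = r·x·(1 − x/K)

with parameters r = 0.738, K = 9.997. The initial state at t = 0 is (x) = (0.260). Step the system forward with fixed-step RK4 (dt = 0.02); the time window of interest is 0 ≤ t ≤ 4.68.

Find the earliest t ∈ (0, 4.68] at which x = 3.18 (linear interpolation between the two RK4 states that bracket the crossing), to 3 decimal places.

t=0.000: state=(0.260)
step 1 (dt=0.02): k1=(0.187), k2=(0.188), k3=(0.188), k4=(0.190); state += dt/6·(k1+2k2+2k3+k4)
t=0.020: state=(0.264)
t=0.040: state=(0.268)
t=0.060: state=(0.271)
continuing one RK4 step at a time; state shown every 10 steps (Δt=0.2):
t=0.200: state=(0.300)
t=0.400: state=(0.346)
t=0.600: state=(0.399)
t=0.800: state=(0.460)
t=1.000: state=(0.529)
t=1.200: state=(0.608)
t=1.400: state=(0.698)
t=1.600: state=(0.800)
t=1.800: state=(0.915)
t=2.000: state=(1.046)
t=2.200: state=(1.192)
t=2.400: state=(1.356)
t=2.600: state=(1.539)
t=2.800: state=(1.741)
t=3.000: state=(1.963)
t=3.200: state=(2.207)
t=3.400: state=(2.471)
t=3.600: state=(2.756)
t=3.800: state=(3.060)
t=3.860: state=(3.154)
next step: t=3.880: state=(3.186) — x has crossed 3.18
linear interpolation between t=3.860 (3.15449) and t=3.880 (3.18645) → t≈3.876

t = 3.876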